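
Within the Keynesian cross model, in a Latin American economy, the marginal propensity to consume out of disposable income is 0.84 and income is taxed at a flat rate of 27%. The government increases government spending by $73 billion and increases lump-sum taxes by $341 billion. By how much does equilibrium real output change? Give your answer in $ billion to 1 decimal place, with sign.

−$551.8 billion

Expenditure multiplier = 1/(1 − c(1−t)) = 1/(1 − 0.84×0.73) = 1/0.3868 ≈ 2.585.
ΔG contributes k·ΔG = (+$73 billion) / 0.3868 ≈ +$188.7 billion.
ΔT of +$341 billion changes first-round spending by −c·ΔT = −$286.44 billion, contributing k·(−c·ΔT) = (−$286.44 billion) / 0.3868 ≈ −$740.5 billion.
Net ΔY = k(ΔG − c·ΔT) = (−$213.44 billion) / 0.3868 ≈ −$551.8 billion.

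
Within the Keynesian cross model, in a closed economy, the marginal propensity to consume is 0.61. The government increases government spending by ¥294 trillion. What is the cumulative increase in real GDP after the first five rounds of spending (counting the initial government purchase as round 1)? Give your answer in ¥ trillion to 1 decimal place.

Round 1 adds ΔG = ¥294 trillion; each later round is MPC = 0.61 times the previous.
After 5 rounds: 294 + 179.34 + 109.3974 + 66.732414 + 40.70677254 = ΔG·(1 − c^5)/(1 − c) = 294 × (1 − 0.0844596301)/0.39 ≈ ¥690.2 trillion.

¥690.2 trillion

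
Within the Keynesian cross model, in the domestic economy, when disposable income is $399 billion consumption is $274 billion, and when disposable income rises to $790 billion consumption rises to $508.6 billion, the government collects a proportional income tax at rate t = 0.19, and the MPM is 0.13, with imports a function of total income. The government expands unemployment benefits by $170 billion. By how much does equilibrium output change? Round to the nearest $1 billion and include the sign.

+$158 billion

MPC = ΔC/ΔYd = (508.6 − 274)/(790 − 399) = 234.6/391 = 0.6.
The transfer change shifts disposable income by +$170 billion, so first-round consumption changes by c·ΔTR = 0.6 × (+$170 billion) = +$102 billion.
Expenditure multiplier = 1/(1 − c(1−t) + m) = 1/(1 − 0.6×0.81 + 0.13) = 1/0.644 ≈ 1.553.
The transfer multiplier is c × k ≈ 0.932, so ΔY = k × (c·ΔTR) = (+$102 billion) / 0.644 ≈ +$158 billion.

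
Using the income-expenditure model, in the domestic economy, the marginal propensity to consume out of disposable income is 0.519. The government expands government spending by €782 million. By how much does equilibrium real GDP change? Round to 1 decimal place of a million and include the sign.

Government-spending multiplier = 1/(1 − MPC) = 1/(1 − 0.519) = 1/0.481 ≈ 2.079.
ΔY = k × ΔG = (+€782 million) / 0.481 ≈ +€1,625.8 million.

+€1,625.8 million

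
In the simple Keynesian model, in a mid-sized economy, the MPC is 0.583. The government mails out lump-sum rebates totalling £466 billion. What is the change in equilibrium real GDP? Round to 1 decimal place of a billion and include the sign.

A lump-sum tax change of −£466 billion shifts disposable income by +£466 billion; first-round consumption changes by −c × ΔT = −0.583 × (−£466 billion) = +£271.678 billion.
Expenditure multiplier = 1/(1 − MPC) = 1/(1 − 0.583) = 1/0.417 ≈ 2.398.
The tax multiplier is −c × k ≈ −1.398, so ΔY = k × (−c·ΔT) = (+£271.678 billion) / 0.417 ≈ +£651.5 billion.

+£651.5 billion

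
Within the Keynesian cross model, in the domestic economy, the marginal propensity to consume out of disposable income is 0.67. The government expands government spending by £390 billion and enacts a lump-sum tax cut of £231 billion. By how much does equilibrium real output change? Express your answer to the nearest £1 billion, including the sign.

+£1,651 billion

Expenditure multiplier = 1/(1 − MPC) = 1/(1 − 0.67) = 1/0.33 ≈ 3.03.
ΔG contributes k·ΔG = (+£390 billion) / 0.33 ≈ +£1,181.8 billion.
ΔT of −£231 billion changes first-round spending by −c·ΔT = +£154.77 billion, contributing k·(−c·ΔT) = (+£154.77 billion) / 0.33 = +£469 billion.
Net ΔY = k(ΔG − c·ΔT) = (+£544.77 billion) / 0.33 ≈ +£1,651 billion.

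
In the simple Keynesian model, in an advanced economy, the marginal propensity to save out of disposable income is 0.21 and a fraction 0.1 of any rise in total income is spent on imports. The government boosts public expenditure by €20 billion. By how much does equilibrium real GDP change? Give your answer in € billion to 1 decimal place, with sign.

+€64.5 billion

MPC = 1 − MPS = 1 − 0.21 = 0.79.
Government-spending multiplier = 1/(1 − c + m) = 1/(1 − 0.79 + 0.1) = 1/0.31 ≈ 3.226.
ΔY = k × ΔG = (+€20 billion) / 0.31 ≈ +€64.5 billion.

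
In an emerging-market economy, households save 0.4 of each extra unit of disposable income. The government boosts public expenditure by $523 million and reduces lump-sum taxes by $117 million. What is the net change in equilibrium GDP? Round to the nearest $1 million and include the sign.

+$1,483 million

MPC = 1 − MPS = 1 − 0.4 = 0.6.
Expenditure multiplier = 1/(1 − MPC) = 1/(1 − 0.6) = 1/0.4 = 2.5.
ΔG contributes k·ΔG = (+$523 million) / 0.4 = +$1,307.5 million.
ΔT of −$117 million changes first-round spending by −c·ΔT = +$70.2 million, contributing k·(−c·ΔT) = (+$70.2 million) / 0.4 = +$175.5 million.
Net ΔY = k(ΔG − c·ΔT) = (+$593.2 million) / 0.4 = +$1,483 million.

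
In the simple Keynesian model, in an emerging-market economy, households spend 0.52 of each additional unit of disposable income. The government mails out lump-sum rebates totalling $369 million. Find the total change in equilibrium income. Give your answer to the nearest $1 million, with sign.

A lump-sum tax change of −$369 million shifts disposable income by +$369 million; first-round consumption changes by −c × ΔT = −0.52 × (−$369 million) = +$191.88 million.
Expenditure multiplier = 1/(1 − MPC) = 1/(1 − 0.52) = 1/0.48 ≈ 2.083.
The tax multiplier is −c × k ≈ −1.083, so ΔY = k × (−c·ΔT) = (+$191.88 million) / 0.48 ≈ +$400 million.

+$400 million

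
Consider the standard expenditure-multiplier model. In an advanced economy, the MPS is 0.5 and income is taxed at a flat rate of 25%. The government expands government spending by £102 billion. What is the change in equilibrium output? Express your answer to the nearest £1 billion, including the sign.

+£163 billion

MPC = 1 − MPS = 1 − 0.5 = 0.5.
Government-spending multiplier = 1/(1 − c(1−t)) = 1/(1 − 0.5×0.75) = 1/0.625 = 1.6.
ΔY = k × ΔG = (+£102 billion) / 0.625 ≈ +£163 billion.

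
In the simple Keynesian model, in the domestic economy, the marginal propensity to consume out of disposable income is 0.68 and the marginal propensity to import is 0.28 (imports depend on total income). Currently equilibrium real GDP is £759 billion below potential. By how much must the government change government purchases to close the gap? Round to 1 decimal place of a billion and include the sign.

Spending multiplier = 1/(1 − c + m) = 1/(1 − 0.68 + 0.28) = 1/0.6 ≈ 1.667.
Need ΔY = +£759 billion, so ΔG = ΔY/k = (+£759 billion) × 0.6 = +£455.4 billion.
The government should increase government purchases by £455.4 billion.

+£455.4 billion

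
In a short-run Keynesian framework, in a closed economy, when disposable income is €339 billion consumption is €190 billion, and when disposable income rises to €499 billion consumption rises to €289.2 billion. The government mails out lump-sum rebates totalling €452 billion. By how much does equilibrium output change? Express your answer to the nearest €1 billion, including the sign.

MPC = ΔC/ΔYd = (289.2 − 190)/(499 − 339) = 99.2/160 = 0.62.
A lump-sum tax change of −€452 billion shifts disposable income by +€452 billion; first-round consumption changes by −c × ΔT = −0.62 × (−€452 billion) = +€280.24 billion.
Expenditure multiplier = 1/(1 − MPC) = 1/(1 − 0.62) = 1/0.38 ≈ 2.632.
The tax multiplier is −c × k ≈ −1.632, so ΔY = k × (−c·ΔT) = (+€280.24 billion) / 0.38 ≈ +€737 billion.

+€737 billion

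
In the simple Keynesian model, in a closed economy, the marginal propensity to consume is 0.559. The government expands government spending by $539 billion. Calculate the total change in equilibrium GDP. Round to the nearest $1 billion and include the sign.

Expenditure multiplier = 1/(1 − MPC) = 1/(1 − 0.559) = 1/0.441 ≈ 2.268.
ΔY = k × ΔG = (+$539 billion) / 0.441 ≈ +$1,222 billion.

+$1,222 billion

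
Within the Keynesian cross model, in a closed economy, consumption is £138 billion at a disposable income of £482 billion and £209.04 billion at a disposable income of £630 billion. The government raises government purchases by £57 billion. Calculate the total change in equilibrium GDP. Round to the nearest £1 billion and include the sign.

+£110 billion

MPC = ΔC/ΔYd = (209.04 − 138)/(630 − 482) = 71.04/148 = 0.48.
Government-spending multiplier = 1/(1 − MPC) = 1/(1 − 0.48) = 1/0.52 ≈ 1.923.
ΔY = k × ΔG = (+£57 billion) / 0.52 ≈ +£110 billion.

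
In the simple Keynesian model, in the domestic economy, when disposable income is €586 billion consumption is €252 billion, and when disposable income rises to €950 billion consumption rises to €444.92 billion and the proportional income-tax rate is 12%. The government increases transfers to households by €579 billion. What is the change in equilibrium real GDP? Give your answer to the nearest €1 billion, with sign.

+€575 billion

MPC = ΔC/ΔYd = (444.92 − 252)/(950 − 586) = 192.92/364 = 0.53.
The transfer change shifts disposable income by +€579 billion, so first-round consumption changes by c·ΔTR = 0.53 × (+€579 billion) = +€306.87 billion.
Expenditure multiplier = 1/(1 − c(1−t)) = 1/(1 − 0.53×0.88) = 1/0.5336 ≈ 1.874.
The transfer multiplier is c × k ≈ 0.993, so ΔY = k × (c·ΔTR) = (+€306.87 billion) / 0.5336 ≈ +€575 billion.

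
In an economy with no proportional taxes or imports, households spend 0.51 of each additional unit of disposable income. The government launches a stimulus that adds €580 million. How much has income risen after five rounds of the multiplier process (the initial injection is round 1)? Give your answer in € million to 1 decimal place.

Round 1 adds ΔG = €580 million; each later round is MPC = 0.51 times the previous.
After 5 rounds: 580 + 295.8 + 150.858 + 76.93758 + 39.2381658 = ΔG·(1 − c^5)/(1 − c) = 580 × (1 − 0.0345025251)/0.49 ≈ €1,142.8 million.

€1,142.8 million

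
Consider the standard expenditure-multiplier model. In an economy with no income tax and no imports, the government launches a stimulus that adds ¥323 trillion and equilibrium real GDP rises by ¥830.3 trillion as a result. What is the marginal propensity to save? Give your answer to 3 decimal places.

0.389

Implied spending multiplier k = ΔY/ΔG = 830.3/323 ≈ 2.5706.
Since k = 1/(1 − MPC), MPC = 1 − 1/k = 1 − ΔG/ΔY = 1 − 323/830.3 ≈ 0.611.
MPS = 1 − MPC = 0.389.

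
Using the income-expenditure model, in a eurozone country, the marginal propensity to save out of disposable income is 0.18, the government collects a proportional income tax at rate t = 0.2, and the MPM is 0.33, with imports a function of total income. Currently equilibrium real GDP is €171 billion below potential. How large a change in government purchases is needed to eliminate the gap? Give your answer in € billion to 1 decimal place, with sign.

MPC = 1 − MPS = 1 − 0.18 = 0.82.
Spending multiplier = 1/(1 − c(1−t) + m) = 1/(1 − 0.82×0.8 + 0.33) = 1/0.674 ≈ 1.484.
Need ΔY = +€171 billion, so ΔG = ΔY/k = (+€171 billion) × 0.674 ≈ +€115.3 billion.
The government should increase government purchases by €115.3 billion.

+€115.3 billion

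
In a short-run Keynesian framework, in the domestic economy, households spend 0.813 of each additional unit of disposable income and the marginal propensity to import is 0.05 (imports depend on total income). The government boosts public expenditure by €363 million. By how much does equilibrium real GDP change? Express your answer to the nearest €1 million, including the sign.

+€1,532 million

Government-spending multiplier = 1/(1 − c + m) = 1/(1 − 0.813 + 0.05) = 1/0.237 ≈ 4.219.
ΔY = k × ΔG = (+€363 million) / 0.237 ≈ +€1,532 million.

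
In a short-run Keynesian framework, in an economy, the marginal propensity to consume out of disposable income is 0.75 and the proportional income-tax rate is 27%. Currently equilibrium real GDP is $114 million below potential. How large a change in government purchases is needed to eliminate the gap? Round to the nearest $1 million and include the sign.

Spending multiplier = 1/(1 − c(1−t)) = 1/(1 − 0.75×0.73) = 1/0.4525 ≈ 2.21.
Need ΔY = +$114 million, so ΔG = ΔY/k = (+$114 million) × 0.4525 ≈ +$52 million.
The government should increase government purchases by $52 million.

+$52 million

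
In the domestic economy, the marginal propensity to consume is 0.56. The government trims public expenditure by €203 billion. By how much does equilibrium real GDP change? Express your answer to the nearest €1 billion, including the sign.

Expenditure multiplier = 1/(1 − MPC) = 1/(1 − 0.56) = 1/0.44 ≈ 2.273.
ΔY = k × ΔG = (−€203 billion) / 0.44 ≈ −€461 billion.

−€461 billion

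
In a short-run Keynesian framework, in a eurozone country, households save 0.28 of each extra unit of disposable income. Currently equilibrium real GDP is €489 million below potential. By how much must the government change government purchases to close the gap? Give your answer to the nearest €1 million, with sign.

+€137 million

MPC = 1 − MPS = 1 − 0.28 = 0.72.
Spending multiplier = 1/(1 − MPC) = 1/(1 − 0.72) = 1/0.28 ≈ 3.571.
Need ΔY = +€489 million, so ΔG = ΔY/k = (+€489 million) × 0.28 ≈ +€137 million.
The government should increase government purchases by €137 million.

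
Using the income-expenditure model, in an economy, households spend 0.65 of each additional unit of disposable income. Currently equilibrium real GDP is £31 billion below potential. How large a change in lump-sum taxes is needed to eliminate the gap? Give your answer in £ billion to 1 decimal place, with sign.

Spending multiplier = 1/(1 − MPC) = 1/(1 − 0.65) = 1/0.35 ≈ 2.857.
Tax multiplier = −c·k = −0.65/0.35 ≈ −1.857. Need ΔY = +£31 billion, so ΔT = ΔY/(−c·k) = −(+£31 billion) × 0.35 / 0.65 ≈ −£16.7 billion.
The government should cut lump-sum taxes by £16.7 billion.

−£16.7 billion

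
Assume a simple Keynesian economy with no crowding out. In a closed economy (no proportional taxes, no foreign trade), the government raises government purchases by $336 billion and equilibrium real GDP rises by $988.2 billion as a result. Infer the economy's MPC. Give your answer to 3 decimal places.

Implied spending multiplier k = ΔY/ΔG = 988.2/336 ≈ 2.9411.
Since k = 1/(1 − MPC), MPC = 1 − 1/k = 1 − ΔG/ΔY = 1 − 336/988.2 ≈ 0.660.

0.660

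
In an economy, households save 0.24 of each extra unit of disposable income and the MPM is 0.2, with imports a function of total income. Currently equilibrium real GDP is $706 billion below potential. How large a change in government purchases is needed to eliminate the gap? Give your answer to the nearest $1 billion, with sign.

+$311 billion

MPC = 1 − MPS = 1 − 0.24 = 0.76.
Spending multiplier = 1/(1 − c + m) = 1/(1 − 0.76 + 0.2) = 1/0.44 ≈ 2.273.
Need ΔY = +$706 billion, so ΔG = ΔY/k = (+$706 billion) × 0.44 ≈ +$311 billion.
The government should increase government purchases by $311 billion.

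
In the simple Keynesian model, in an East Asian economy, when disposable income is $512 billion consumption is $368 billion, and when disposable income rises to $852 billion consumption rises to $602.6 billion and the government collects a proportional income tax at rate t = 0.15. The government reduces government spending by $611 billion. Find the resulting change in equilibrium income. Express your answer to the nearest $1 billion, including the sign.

−$1,478 billion

MPC = ΔC/ΔYd = (602.6 − 368)/(852 − 512) = 234.6/340 = 0.69.
Expenditure multiplier = 1/(1 − c(1−t)) = 1/(1 − 0.69×0.85) = 1/0.4135 ≈ 2.418.
ΔY = k × ΔG = (−$611 billion) / 0.4135 ≈ −$1,478 billion.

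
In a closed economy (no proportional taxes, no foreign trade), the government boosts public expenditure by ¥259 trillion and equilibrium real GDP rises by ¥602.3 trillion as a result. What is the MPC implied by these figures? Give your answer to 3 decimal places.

0.570

Implied spending multiplier k = ΔY/ΔG = 602.3/259 ≈ 2.3255.
Since k = 1/(1 − MPC), MPC = 1 − 1/k = 1 − ΔG/ΔY = 1 − 259/602.3 ≈ 0.570.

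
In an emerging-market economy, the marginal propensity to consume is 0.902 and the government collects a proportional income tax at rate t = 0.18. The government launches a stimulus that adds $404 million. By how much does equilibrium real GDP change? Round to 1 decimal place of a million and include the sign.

+$1,551.7 million

Spending multiplier = 1/(1 − c(1−t)) = 1/(1 − 0.902×0.82) = 1/0.26036 ≈ 3.841.
ΔY = k × ΔG = (+$404 million) / 0.26036 ≈ +$1,551.7 million.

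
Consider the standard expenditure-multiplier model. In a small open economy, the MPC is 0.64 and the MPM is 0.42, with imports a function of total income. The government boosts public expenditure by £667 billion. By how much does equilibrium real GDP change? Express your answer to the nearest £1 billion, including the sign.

Spending multiplier = 1/(1 − c + m) = 1/(1 − 0.64 + 0.42) = 1/0.78 ≈ 1.282.
ΔY = k × ΔG = (+£667 billion) / 0.78 ≈ +£855 billion.

+£855 billion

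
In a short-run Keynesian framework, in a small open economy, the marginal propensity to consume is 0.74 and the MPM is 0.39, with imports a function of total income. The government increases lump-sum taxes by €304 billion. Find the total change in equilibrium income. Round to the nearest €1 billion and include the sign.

−€346 billion

A lump-sum tax change of +€304 billion shifts disposable income by −€304 billion; first-round consumption changes by −c × ΔT = −0.74 × (+€304 billion) = −€224.96 billion.
Expenditure multiplier = 1/(1 − c + m) = 1/(1 − 0.74 + 0.39) = 1/0.65 ≈ 1.538.
The tax multiplier is −c × k ≈ −1.138, so ΔY = k × (−c·ΔT) = (−€224.96 billion) / 0.65 ≈ −€346 billion.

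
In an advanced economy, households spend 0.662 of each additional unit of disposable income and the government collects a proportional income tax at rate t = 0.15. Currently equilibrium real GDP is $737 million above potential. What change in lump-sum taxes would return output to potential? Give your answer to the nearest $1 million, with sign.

+$487 million

Spending multiplier = 1/(1 − c(1−t)) = 1/(1 − 0.662×0.85) = 1/0.4373 ≈ 2.287.
Tax multiplier = −c·k = −0.662/0.4373 ≈ −1.514. Need ΔY = −$737 million, so ΔT = ΔY/(−c·k) = −(−$737 million) × 0.4373 / 0.662 ≈ +$487 million.
The government should raise lump-sum taxes by $487 million.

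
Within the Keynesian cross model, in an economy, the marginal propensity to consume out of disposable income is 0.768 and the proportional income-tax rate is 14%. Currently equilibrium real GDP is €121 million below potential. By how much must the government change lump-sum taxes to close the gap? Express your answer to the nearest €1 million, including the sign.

−€53 million

Spending multiplier = 1/(1 − c(1−t)) = 1/(1 − 0.768×0.86) = 1/0.33952 ≈ 2.945.
Tax multiplier = −c·k = −0.768/0.33952 ≈ −2.262. Need ΔY = +€121 million, so ΔT = ΔY/(−c·k) = −(+€121 million) × 0.33952 / 0.768 ≈ −€53 million.
The government should cut lump-sum taxes by €53 million.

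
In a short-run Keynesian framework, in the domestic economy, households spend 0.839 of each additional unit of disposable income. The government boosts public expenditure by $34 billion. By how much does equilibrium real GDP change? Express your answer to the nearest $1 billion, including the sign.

Spending multiplier = 1/(1 − MPC) = 1/(1 − 0.839) = 1/0.161 ≈ 6.211.
ΔY = k × ΔG = (+$34 billion) / 0.161 ≈ +$211 billion.

+$211 billion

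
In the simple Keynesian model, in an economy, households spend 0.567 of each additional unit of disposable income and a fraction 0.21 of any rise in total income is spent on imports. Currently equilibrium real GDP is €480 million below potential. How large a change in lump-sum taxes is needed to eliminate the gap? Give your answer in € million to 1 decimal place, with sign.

−€544.3 million

Spending multiplier = 1/(1 − c + m) = 1/(1 − 0.567 + 0.21) = 1/0.643 ≈ 1.555.
Tax multiplier = −c·k = −0.567/0.643 ≈ −0.882. Need ΔY = +€480 million, so ΔT = ΔY/(−c·k) = −(+€480 million) × 0.643 / 0.567 ≈ −€544.3 million.
The government should cut lump-sum taxes by €544.3 million.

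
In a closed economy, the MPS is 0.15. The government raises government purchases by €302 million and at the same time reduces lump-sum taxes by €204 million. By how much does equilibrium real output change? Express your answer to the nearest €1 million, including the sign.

MPC = 1 − MPS = 1 − 0.15 = 0.85.
Expenditure multiplier = 1/(1 − MPC) = 1/(1 − 0.85) = 1/0.15 ≈ 6.667.
ΔG contributes k·ΔG = (+€302 million) / 0.15 ≈ +€2,013.3 million.
ΔT of −€204 million changes first-round spending by −c·ΔT = +€173.4 million, contributing k·(−c·ΔT) = (+€173.4 million) / 0.15 = +€1,156 million.
Net ΔY = k(ΔG − c·ΔT) = (+€475.4 million) / 0.15 ≈ +€3,169 million.

+€3,169 million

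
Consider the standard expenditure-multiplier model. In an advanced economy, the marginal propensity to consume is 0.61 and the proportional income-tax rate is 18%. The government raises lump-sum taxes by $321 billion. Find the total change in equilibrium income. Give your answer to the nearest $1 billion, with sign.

−$392 billion

A lump-sum tax change of +$321 billion shifts disposable income by −$321 billion; first-round consumption changes by −c × ΔT = −0.61 × (+$321 billion) = −$195.81 billion.
Expenditure multiplier = 1/(1 − c(1−t)) = 1/(1 − 0.61×0.82) = 1/0.4998 ≈ 2.001.
The tax multiplier is −c × k ≈ −1.22, so ΔY = k × (−c·ΔT) = (−$195.81 billion) / 0.4998 ≈ −$392 billion.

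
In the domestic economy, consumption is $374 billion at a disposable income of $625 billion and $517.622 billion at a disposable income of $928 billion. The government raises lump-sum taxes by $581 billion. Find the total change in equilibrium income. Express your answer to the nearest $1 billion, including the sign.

MPC = ΔC/ΔYd = (517.622 − 374)/(928 − 625) = 143.622/303 = 0.474.
A lump-sum tax change of +$581 billion shifts disposable income by −$581 billion; first-round consumption changes by −c × ΔT = −0.474 × (+$581 billion) = −$275.394 billion.
Expenditure multiplier = 1/(1 − MPC) = 1/(1 − 0.474) = 1/0.526 ≈ 1.901.
The tax multiplier is −c × k ≈ −0.901, so ΔY = k × (−c·ΔT) = (−$275.394 billion) / 0.526 ≈ −$524 billion.

−$524 billion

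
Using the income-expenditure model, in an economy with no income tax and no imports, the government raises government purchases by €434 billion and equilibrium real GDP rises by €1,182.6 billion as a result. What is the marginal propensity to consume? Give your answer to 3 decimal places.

0.633

Implied spending multiplier k = ΔY/ΔG = 1,182.6/434 ≈ 2.7249.
Since k = 1/(1 − MPC), MPC = 1 − 1/k = 1 − ΔG/ΔY = 1 − 434/1,182.6 ≈ 0.633.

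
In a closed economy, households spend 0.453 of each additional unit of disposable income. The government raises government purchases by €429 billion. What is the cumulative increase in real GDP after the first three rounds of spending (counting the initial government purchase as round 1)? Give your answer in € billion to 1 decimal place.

Round 1 adds ΔG = €429 billion; each later round is MPC = 0.453 times the previous.
After 3 rounds: 429 + 194.337 + 88.034661 = ΔG·(1 − c^3)/(1 − c) = 429 × (1 − 0.092959677)/0.547 ≈ €711.4 billion.

€711.4 billion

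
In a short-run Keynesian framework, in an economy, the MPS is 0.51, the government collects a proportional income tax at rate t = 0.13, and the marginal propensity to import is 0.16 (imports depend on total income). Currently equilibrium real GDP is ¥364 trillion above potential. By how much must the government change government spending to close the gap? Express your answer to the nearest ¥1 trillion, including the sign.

MPC = 1 − MPS = 1 − 0.51 = 0.49.
Spending multiplier = 1/(1 − c(1−t) + m) = 1/(1 − 0.49×0.87 + 0.16) = 1/0.7337 ≈ 1.363.
Need ΔY = −¥364 trillion, so ΔG = ΔY/k = (−¥364 trillion) × 0.7337 ≈ −¥267 trillion.
The government should cut government spending by ¥267 trillion.

−¥267 trillion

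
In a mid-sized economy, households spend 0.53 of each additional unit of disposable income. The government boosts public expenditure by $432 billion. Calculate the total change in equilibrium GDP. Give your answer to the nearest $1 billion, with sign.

+$919 billion

Spending multiplier = 1/(1 − MPC) = 1/(1 − 0.53) = 1/0.47 ≈ 2.128.
ΔY = k × ΔG = (+$432 billion) / 0.47 ≈ +$919 billion.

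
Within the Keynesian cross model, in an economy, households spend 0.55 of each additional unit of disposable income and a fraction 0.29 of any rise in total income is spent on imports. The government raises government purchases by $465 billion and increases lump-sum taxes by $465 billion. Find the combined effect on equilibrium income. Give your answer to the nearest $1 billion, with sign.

Expenditure multiplier = 1/(1 − c + m) = 1/(1 − 0.55 + 0.29) = 1/0.74 ≈ 1.351.
ΔG contributes k·ΔG = (+$465 billion) / 0.74 ≈ +$628.4 billion.
ΔT of +$465 billion changes first-round spending by −c·ΔT = −$255.75 billion, contributing k·(−c·ΔT) = (−$255.75 billion) / 0.74 ≈ −$345.6 billion.
Net ΔY = k(ΔG − c·ΔT) = (+$209.25 billion) / 0.74 ≈ +$283 billion.

+$283 billion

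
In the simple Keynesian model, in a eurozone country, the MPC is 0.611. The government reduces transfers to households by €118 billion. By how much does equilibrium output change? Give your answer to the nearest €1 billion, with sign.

−€185 billion

The transfer change shifts disposable income by −€118 billion, so first-round consumption changes by c·ΔTR = 0.611 × (−€118 billion) = −€72.098 billion.
Expenditure multiplier = 1/(1 − MPC) = 1/(1 − 0.611) = 1/0.389 ≈ 2.571.
The transfer multiplier is c × k ≈ 1.571, so ΔY = k × (c·ΔTR) = (−€72.098 billion) / 0.389 ≈ −€185 billion.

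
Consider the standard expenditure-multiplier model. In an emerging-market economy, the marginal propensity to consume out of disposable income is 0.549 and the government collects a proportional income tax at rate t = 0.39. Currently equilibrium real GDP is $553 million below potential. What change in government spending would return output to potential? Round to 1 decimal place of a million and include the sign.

+$367.8 million

Spending multiplier = 1/(1 − c(1−t)) = 1/(1 − 0.549×0.61) = 1/0.66511 ≈ 1.504.
Need ΔY = +$553 million, so ΔG = ΔY/k = (+$553 million) × 0.66511 ≈ +$367.8 million.
The government should increase government spending by $367.8 million.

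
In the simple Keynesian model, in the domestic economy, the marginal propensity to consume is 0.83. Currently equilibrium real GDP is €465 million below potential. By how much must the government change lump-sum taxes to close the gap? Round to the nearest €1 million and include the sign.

Spending multiplier = 1/(1 − MPC) = 1/(1 − 0.83) = 1/0.17 ≈ 5.882.
Tax multiplier = −c·k = −0.83/0.17 ≈ −4.882. Need ΔY = +€465 million, so ΔT = ΔY/(−c·k) = −(+€465 million) × 0.17 / 0.83 ≈ −€95 million.
The government should cut lump-sum taxes by €95 million.

−€95 million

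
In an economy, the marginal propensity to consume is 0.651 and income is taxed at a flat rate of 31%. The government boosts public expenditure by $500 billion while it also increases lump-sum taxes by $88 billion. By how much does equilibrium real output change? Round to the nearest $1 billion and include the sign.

+$804 billion

Expenditure multiplier = 1/(1 − c(1−t)) = 1/(1 − 0.651×0.69) = 1/0.55081 ≈ 1.816.
ΔG contributes k·ΔG = (+$500 billion) / 0.55081 ≈ +$907.8 billion.
ΔT of +$88 billion changes first-round spending by −c·ΔT = −$57.288 billion, contributing k·(−c·ΔT) = (−$57.288 billion) / 0.55081 ≈ −$104 billion.
Net ΔY = k(ΔG − c·ΔT) = (+$442.712 billion) / 0.55081 ≈ +$804 billion.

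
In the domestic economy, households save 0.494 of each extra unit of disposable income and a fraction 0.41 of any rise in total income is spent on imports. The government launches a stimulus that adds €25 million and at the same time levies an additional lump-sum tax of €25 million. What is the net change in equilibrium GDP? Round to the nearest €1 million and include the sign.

MPC = 1 − MPS = 1 − 0.494 = 0.506.
Expenditure multiplier = 1/(1 − c + m) = 1/(1 − 0.506 + 0.41) = 1/0.904 ≈ 1.106.
ΔG contributes k·ΔG = (+€25 million) / 0.904 ≈ +€27.7 million.
ΔT of +€25 million changes first-round spending by −c·ΔT = −€12.65 million, contributing k·(−c·ΔT) = (−€12.65 million) / 0.904 ≈ −€14 million.
Net ΔY = k(ΔG − c·ΔT) = (+€12.35 million) / 0.904 ≈ +€14 million.

+€14 million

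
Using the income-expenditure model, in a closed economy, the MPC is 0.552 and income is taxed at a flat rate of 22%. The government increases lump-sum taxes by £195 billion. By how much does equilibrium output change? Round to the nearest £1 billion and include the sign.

A lump-sum tax change of +£195 billion shifts disposable income by −£195 billion; first-round consumption changes by −c × ΔT = −0.552 × (+£195 billion) = −£107.64 billion.
Expenditure multiplier = 1/(1 − c(1−t)) = 1/(1 − 0.552×0.78) = 1/0.56944 ≈ 1.756.
The tax multiplier is −c × k ≈ −0.969, so ΔY = k × (−c·ΔT) = (−£107.64 billion) / 0.56944 ≈ −£189 billion.

−£189 billion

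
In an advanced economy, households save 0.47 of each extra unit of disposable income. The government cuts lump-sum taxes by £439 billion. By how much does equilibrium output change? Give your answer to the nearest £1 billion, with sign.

+£495 billion

MPC = 1 − MPS = 1 − 0.47 = 0.53.
A lump-sum tax change of −£439 billion shifts disposable income by +£439 billion; first-round consumption changes by −c × ΔT = −0.53 × (−£439 billion) = +£232.67 billion.
Expenditure multiplier = 1/(1 − MPC) = 1/(1 − 0.53) = 1/0.47 ≈ 2.128.
The tax multiplier is −c × k ≈ −1.128, so ΔY = k × (−c·ΔT) = (+£232.67 billion) / 0.47 ≈ +£495 billion.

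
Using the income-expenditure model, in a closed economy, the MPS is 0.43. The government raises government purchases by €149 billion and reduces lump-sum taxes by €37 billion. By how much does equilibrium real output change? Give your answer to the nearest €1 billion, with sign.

+€396 billion

MPC = 1 − MPS = 1 − 0.43 = 0.57.
Expenditure multiplier = 1/(1 − MPC) = 1/(1 − 0.57) = 1/0.43 ≈ 2.326.
ΔG contributes k·ΔG = (+€149 billion) / 0.43 ≈ +€346.5 billion.
ΔT of −€37 billion changes first-round spending by −c·ΔT = +€21.09 billion, contributing k·(−c·ΔT) = (+€21.09 billion) / 0.43 ≈ +€49 billion.
Net ΔY = k(ΔG − c·ΔT) = (+€170.09 billion) / 0.43 ≈ +€396 billion.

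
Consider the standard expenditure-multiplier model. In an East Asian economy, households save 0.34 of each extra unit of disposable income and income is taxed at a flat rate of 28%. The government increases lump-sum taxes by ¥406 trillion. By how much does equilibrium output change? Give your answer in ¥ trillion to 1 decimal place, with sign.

−¥510.6 trillion

MPC = 1 − MPS = 1 − 0.34 = 0.66.
A lump-sum tax change of +¥406 trillion shifts disposable income by −¥406 trillion; first-round consumption changes by −c × ΔT = −0.66 × (+¥406 trillion) = −¥267.96 trillion.
Expenditure multiplier = 1/(1 − c(1−t)) = 1/(1 − 0.66×0.72) = 1/0.5248 ≈ 1.905.
The tax multiplier is −c × k ≈ −1.258, so ΔY = k × (−c·ΔT) = (−¥267.96 trillion) / 0.5248 ≈ −¥510.6 trillion.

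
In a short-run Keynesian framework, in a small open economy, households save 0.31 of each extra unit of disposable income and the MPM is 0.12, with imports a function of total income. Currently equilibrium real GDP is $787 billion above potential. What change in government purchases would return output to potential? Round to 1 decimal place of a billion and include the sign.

−$338.4 billion

MPC = 1 − MPS = 1 − 0.31 = 0.69.
Spending multiplier = 1/(1 − c + m) = 1/(1 − 0.69 + 0.12) = 1/0.43 ≈ 2.326.
Need ΔY = −$787 billion, so ΔG = ΔY/k = (−$787 billion) × 0.43 ≈ −$338.4 billion.
The government should cut government purchases by $338.4 billion.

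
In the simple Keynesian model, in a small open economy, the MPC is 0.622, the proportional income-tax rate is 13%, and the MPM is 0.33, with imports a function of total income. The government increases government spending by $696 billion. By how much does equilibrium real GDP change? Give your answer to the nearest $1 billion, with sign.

+$882 billion

Government-spending multiplier = 1/(1 − c(1−t) + m) = 1/(1 − 0.622×0.87 + 0.33) = 1/0.78886 ≈ 1.268.
ΔY = k × ΔG = (+$696 billion) / 0.78886 ≈ +$882 billion.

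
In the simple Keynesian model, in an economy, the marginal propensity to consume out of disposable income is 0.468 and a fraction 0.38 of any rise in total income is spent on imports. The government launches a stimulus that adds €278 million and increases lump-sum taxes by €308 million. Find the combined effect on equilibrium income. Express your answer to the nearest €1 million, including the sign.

Expenditure multiplier = 1/(1 − c + m) = 1/(1 − 0.468 + 0.38) = 1/0.912 ≈ 1.096.
ΔG contributes k·ΔG = (+€278 million) / 0.912 ≈ +€304.8 million.
ΔT of +€308 million changes first-round spending by −c·ΔT = −€144.144 million, contributing k·(−c·ΔT) = (−€144.144 million) / 0.912 ≈ −€158.1 million.
Net ΔY = k(ΔG − c·ΔT) = (+€133.856 million) / 0.912 ≈ +€147 million.

+€147 million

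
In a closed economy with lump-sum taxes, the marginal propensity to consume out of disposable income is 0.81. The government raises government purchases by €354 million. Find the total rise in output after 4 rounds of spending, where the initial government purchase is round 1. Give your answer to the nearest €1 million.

Round 1 adds ΔG = €354 million; each later round is MPC = 0.81 times the previous.
After 4 rounds: 354 + 286.74 + 232.2594 + 188.130114 = ΔG·(1 − c^4)/(1 − c) = 354 × (1 − 0.43046721)/0.19 ≈ €1,061 million.

€1,061 million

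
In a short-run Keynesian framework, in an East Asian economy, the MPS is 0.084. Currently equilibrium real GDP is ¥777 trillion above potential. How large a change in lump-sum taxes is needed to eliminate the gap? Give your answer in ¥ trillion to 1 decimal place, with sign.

+¥71.3 trillion

MPC = 1 − MPS = 1 − 0.084 = 0.916.
Spending multiplier = 1/(1 − MPC) = 1/(1 − 0.916) = 1/0.084 ≈ 11.905.
Tax multiplier = −c·k = −0.916/0.084 ≈ −10.905. Need ΔY = −¥777 trillion, so ΔT = ΔY/(−c·k) = −(−¥777 trillion) × 0.084 / 0.916 ≈ +¥71.3 trillion.
The government should raise lump-sum taxes by ¥71.3 trillion.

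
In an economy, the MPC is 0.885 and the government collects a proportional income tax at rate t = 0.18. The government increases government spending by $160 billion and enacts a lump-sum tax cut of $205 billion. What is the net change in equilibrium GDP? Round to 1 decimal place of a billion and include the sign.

Expenditure multiplier = 1/(1 − c(1−t)) = 1/(1 − 0.885×0.82) = 1/0.2743 ≈ 3.646.
ΔG contributes k·ΔG = (+$160 billion) / 0.2743 ≈ +$583.3 billion.
ΔT of −$205 billion changes first-round spending by −c·ΔT = +$181.425 billion, contributing k·(−c·ΔT) = (+$181.425 billion) / 0.2743 ≈ +$661.4 billion.
Net ΔY = k(ΔG − c·ΔT) = (+$341.425 billion) / 0.2743 ≈ +$1,244.7 billion.

+$1,244.7 billion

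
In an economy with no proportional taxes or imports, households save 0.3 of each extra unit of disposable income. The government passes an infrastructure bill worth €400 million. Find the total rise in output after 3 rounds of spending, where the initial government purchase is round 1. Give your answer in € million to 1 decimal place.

MPC = 1 − MPS = 1 − 0.3 = 0.7.
Round 1 adds ΔG = €400 million; each later round is MPC = 0.7 times the previous.
After 3 rounds: 400 + 280 + 196 = ΔG·(1 − c^3)/(1 − c) = 400 × (1 − 0.343)/0.3 = €876 million.

€876.0 million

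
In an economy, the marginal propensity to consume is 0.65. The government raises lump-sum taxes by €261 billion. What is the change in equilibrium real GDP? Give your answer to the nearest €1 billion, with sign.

−€485 billion

A lump-sum tax change of +€261 billion shifts disposable income by −€261 billion; first-round consumption changes by −c × ΔT = −0.65 × (+€261 billion) = −€169.65 billion.
Expenditure multiplier = 1/(1 − MPC) = 1/(1 − 0.65) = 1/0.35 ≈ 2.857.
The tax multiplier is −c × k ≈ −1.857, so ΔY = k × (−c·ΔT) = (−€169.65 billion) / 0.35 ≈ −€485 billion.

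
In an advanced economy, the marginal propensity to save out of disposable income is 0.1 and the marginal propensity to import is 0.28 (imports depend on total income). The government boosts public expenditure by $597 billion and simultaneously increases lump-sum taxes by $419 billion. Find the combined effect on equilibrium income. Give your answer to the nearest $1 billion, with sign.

+$579 billion

MPC = 1 − MPS = 1 − 0.1 = 0.9.
Expenditure multiplier = 1/(1 − c + m) = 1/(1 − 0.9 + 0.28) = 1/0.38 ≈ 2.632.
ΔG contributes k·ΔG = (+$597 billion) / 0.38 ≈ +$1,571.1 billion.
ΔT of +$419 billion changes first-round spending by −c·ΔT = −$377.1 billion, contributing k·(−c·ΔT) = (−$377.1 billion) / 0.38 ≈ −$992.4 billion.
Net ΔY = k(ΔG − c·ΔT) = (+$219.9 billion) / 0.38 ≈ +$579 billion.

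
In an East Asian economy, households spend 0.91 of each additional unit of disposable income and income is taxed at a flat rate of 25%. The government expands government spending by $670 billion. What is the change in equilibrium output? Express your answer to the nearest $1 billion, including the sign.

+$2,110 billion

Spending multiplier = 1/(1 − c(1−t)) = 1/(1 − 0.91×0.75) = 1/0.3175 ≈ 3.15.
ΔY = k × ΔG = (+$670 billion) / 0.3175 ≈ +$2,110 billion.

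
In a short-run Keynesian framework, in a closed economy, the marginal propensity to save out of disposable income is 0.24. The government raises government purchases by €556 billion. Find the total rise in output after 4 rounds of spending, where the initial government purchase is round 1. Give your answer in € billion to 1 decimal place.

MPC = 1 − MPS = 1 − 0.24 = 0.76.
Round 1 adds ΔG = €556 billion; each later round is MPC = 0.76 times the previous.
After 4 rounds: 556 + 422.56 + 321.1456 + 244.070656 = ΔG·(1 − c^4)/(1 − c) = 556 × (1 − 0.33362176)/0.24 ≈ €1,543.8 billion.

€1,543.8 billion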